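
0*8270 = 0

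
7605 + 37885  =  45490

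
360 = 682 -322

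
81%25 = 6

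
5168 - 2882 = 2286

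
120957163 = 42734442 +78222721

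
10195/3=3398  +  1/3 = 3398.33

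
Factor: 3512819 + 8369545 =2^2*3^1*13^1*59^1*1291^1 = 11882364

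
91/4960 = 91/4960 = 0.02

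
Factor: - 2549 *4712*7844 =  - 2^5*19^1 * 31^1*37^1* 53^1*2549^1 = - 94213405472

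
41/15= 2 + 11/15 = 2.73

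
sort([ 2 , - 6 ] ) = [ - 6, 2]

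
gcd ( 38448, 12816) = 12816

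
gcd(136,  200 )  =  8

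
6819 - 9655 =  - 2836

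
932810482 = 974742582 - 41932100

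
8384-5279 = 3105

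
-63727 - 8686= - 72413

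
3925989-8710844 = - 4784855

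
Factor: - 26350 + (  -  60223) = - 86573^1 = -  86573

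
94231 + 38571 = 132802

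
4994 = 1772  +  3222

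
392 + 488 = 880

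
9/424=9/424 = 0.02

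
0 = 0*49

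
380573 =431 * 883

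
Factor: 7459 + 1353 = 8812 = 2^2 * 2203^1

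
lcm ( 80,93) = 7440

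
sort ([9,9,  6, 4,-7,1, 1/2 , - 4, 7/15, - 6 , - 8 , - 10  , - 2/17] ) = [ - 10, - 8, - 7,-6, - 4  , - 2/17,7/15, 1/2, 1,4,  6, 9,9]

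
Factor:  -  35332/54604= -11/17 = - 11^1 * 17^ ( - 1 ) 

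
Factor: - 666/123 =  - 2^1*3^1*37^1*41^( - 1) =- 222/41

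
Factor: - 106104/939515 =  - 2^3 * 3^1*5^( - 1)*41^ ( - 1)*4421^1*4583^( - 1 ) 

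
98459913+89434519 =187894432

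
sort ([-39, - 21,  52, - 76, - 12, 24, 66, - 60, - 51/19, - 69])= [ - 76 , - 69,-60, - 39, - 21, - 12,-51/19,24 , 52, 66]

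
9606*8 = 76848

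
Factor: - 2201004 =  - 2^2*3^2*13^1*4703^1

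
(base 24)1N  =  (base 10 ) 47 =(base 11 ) 43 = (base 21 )25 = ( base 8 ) 57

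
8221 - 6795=1426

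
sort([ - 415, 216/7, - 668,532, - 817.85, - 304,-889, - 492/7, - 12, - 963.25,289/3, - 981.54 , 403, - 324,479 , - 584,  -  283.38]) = [ -981.54 ,-963.25, - 889,- 817.85, - 668, - 584, - 415  , - 324,- 304, - 283.38, - 492/7,- 12, 216/7,  289/3, 403, 479, 532 ] 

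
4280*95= 406600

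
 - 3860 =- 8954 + 5094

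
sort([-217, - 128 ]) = [-217 , - 128]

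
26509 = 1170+25339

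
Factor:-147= - 3^1*7^2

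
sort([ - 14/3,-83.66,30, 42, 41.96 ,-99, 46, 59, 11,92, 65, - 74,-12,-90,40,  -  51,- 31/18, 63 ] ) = [ -99,  -  90 ,  -  83.66 , -74,-51,-12,  -  14/3,  -  31/18, 11, 30,  40, 41.96,42, 46 , 59, 63,65 , 92]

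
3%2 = 1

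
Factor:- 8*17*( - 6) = 816  =  2^4*3^1 *17^1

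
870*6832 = 5943840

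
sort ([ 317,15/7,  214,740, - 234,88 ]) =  [-234,15/7,88, 214, 317,740 ] 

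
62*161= 9982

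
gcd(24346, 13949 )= 37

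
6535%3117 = 301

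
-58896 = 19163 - 78059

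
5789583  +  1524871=7314454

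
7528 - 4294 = 3234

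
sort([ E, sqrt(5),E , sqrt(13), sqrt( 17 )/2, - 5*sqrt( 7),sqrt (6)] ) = [ - 5 * sqrt( 7 ),sqrt( 17)/2, sqrt(5), sqrt( 6),E , E,sqrt (13)]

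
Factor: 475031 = 17^1 * 27943^1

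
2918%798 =524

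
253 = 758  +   - 505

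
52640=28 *1880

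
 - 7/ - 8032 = 7/8032 = 0.00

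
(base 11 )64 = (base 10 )70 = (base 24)2M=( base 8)106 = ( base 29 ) 2C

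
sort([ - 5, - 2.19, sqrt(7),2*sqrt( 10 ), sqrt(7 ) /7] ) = [ - 5,  -  2.19, sqrt( 7) /7, sqrt(7),2 * sqrt(10)]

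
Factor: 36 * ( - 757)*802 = -21856104= - 2^3*3^2*401^1 *757^1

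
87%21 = 3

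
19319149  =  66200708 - 46881559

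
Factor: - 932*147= - 137004 = - 2^2*3^1*7^2*233^1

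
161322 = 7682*21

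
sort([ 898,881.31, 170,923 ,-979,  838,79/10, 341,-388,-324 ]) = [  -  979, - 388, - 324,79/10,  170,341,  838, 881.31,  898, 923]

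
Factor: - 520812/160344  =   - 2^( - 1 )* 23^1*37^1*131^( - 1 ) = - 851/262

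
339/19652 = 339/19652 = 0.02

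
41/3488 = 41/3488 = 0.01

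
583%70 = 23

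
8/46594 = 4/23297 = 0.00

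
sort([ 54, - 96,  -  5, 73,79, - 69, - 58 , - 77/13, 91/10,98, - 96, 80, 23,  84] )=[ - 96,-96, - 69,  -  58 , - 77/13, - 5, 91/10, 23,54,73, 79, 80,84,98]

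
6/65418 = 1/10903= 0.00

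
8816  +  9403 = 18219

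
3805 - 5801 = - 1996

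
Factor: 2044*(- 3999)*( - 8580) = 70132542480 = 2^4*3^2*5^1 *7^1*11^1*13^1*31^1 *43^1*73^1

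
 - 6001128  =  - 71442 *84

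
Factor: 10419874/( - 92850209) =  - 2^1*17^( - 2)*23^1* 29^1*73^1*101^( - 1)*107^1  *3181^(-1)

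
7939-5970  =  1969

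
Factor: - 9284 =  - 2^2*11^1*211^1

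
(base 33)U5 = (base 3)1100212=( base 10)995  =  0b1111100011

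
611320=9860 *62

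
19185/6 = 3197+ 1/2 = 3197.50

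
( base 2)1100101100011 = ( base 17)1585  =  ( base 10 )6499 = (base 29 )7l3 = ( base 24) B6J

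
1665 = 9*185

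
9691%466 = 371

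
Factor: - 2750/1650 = -5/3 = -  3^( - 1)*5^1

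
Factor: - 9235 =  - 5^1*1847^1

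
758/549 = 1 + 209/549 = 1.38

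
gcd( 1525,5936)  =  1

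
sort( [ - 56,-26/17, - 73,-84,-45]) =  [ - 84, - 73, - 56, - 45, -26/17]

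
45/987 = 15/329= 0.05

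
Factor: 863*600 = 517800 = 2^3*3^1 * 5^2 * 863^1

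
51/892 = 51/892 = 0.06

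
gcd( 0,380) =380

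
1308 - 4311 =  - 3003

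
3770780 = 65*58012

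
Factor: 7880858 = 2^1*19^1* 23^1 * 71^1 * 127^1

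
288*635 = 182880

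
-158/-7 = 22 + 4/7 = 22.57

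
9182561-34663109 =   -  25480548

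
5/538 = 5/538 = 0.01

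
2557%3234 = 2557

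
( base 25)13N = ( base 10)723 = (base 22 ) 1AJ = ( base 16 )2D3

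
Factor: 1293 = 3^1*431^1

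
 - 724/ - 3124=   181/781=0.23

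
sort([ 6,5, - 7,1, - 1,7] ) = [-7, - 1,  1,5  ,  6,7 ]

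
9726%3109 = 399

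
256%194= 62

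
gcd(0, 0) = 0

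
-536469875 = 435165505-971635380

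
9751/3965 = 2+1821/3965 = 2.46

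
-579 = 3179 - 3758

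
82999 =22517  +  60482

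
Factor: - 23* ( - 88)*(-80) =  - 161920 = -2^7*5^1*11^1*23^1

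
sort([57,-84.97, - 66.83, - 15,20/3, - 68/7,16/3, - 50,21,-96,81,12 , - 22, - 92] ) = [ - 96,  -  92,-84.97,  -  66.83, - 50, - 22,  -  15,-68/7,16/3,20/3,12, 21,57,81]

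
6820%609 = 121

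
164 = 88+76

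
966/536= 483/268 =1.80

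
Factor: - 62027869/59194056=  - 2^( - 3 )*3^( - 1)*31^1 *47^( - 1 )*97^ ( - 1 )*541^(  -  1)*743^1 *2693^1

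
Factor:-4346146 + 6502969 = 2156823 = 3^2*19^1*12613^1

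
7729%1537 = 44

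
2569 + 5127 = 7696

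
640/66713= 640/66713=   0.01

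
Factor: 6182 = 2^1 *11^1*281^1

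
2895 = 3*965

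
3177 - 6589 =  - 3412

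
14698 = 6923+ 7775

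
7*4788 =33516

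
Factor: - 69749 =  - 19^1*3671^1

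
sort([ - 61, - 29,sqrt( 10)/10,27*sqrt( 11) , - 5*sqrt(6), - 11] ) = [  -  61, - 29, - 5*sqrt ( 6), - 11,sqrt(10 )/10, 27*sqrt( 11 )]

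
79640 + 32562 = 112202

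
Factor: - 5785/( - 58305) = 3^(-1 )*13^(  -  1 )*23^(-1 )*89^1 = 89/897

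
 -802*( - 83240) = 66758480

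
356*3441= 1224996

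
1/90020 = 1/90020 = 0.00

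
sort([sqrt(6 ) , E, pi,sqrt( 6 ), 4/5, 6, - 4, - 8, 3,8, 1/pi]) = [- 8,-4, 1/pi, 4/5, sqrt(6 ),sqrt(6),  E,3, pi, 6, 8]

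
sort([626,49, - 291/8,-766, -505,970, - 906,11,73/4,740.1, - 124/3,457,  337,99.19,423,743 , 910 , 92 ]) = [ - 906,-766,  -  505,- 124/3, - 291/8, 11, 73/4,49,92,99.19,337, 423,457,626,740.1,743,910,970]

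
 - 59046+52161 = - 6885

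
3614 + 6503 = 10117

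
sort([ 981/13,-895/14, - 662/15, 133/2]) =[ - 895/14,-662/15, 133/2,981/13]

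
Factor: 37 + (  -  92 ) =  - 55 = -5^1*11^1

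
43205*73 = 3153965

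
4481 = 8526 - 4045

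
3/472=3/472 = 0.01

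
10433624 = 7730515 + 2703109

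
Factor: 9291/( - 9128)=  - 57/56 = -2^( - 3) * 3^1*7^( - 1 )*19^1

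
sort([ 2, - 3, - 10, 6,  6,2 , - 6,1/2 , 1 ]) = [ - 10,- 6,-3, 1/2, 1, 2, 2,6 , 6]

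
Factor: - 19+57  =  2^1  *19^1 = 38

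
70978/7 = 70978/7 = 10139.71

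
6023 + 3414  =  9437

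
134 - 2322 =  - 2188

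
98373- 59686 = 38687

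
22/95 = 22/95  =  0.23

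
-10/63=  - 10/63 = -  0.16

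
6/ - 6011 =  - 1+6005/6011 = - 0.00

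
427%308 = 119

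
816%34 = 0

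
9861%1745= 1136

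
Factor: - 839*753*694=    - 438446298  =  -2^1*3^1*251^1*347^1*839^1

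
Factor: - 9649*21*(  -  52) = 10536708 = 2^2 * 3^1  *7^1*13^1*9649^1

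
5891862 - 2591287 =3300575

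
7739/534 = 14 + 263/534 = 14.49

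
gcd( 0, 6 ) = 6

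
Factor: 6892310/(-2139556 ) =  - 2^( - 1 )*5^1 * 17^1*40543^1*534889^(  -  1) = - 3446155/1069778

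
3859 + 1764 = 5623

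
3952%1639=674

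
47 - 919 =  -  872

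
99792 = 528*189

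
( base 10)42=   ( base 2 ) 101010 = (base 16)2A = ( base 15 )2c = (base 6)110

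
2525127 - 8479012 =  - 5953885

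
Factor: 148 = 2^2*37^1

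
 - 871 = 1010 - 1881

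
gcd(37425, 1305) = 15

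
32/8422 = 16/4211 = 0.00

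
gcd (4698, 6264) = 1566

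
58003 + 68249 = 126252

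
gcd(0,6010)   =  6010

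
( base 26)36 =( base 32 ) 2K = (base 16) 54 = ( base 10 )84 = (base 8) 124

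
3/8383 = 3/8383 = 0.00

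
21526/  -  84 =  - 10763/42= - 256.26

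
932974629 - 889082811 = 43891818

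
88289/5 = 17657  +  4/5 = 17657.80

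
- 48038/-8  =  6004 + 3/4 =6004.75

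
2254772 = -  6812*(  -  331)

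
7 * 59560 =416920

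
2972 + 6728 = 9700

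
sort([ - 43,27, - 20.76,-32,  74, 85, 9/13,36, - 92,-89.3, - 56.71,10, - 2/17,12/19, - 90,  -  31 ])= [ - 92 ,-90, - 89.3, - 56.71,-43,  -  32, - 31, - 20.76, - 2/17,12/19,9/13,10 , 27,36, 74,85]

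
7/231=1/33 = 0.03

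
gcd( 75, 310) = 5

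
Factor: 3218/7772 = 2^( - 1) * 29^ (-1)*67^ ( - 1 )*1609^1 = 1609/3886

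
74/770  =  37/385 = 0.10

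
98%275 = 98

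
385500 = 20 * 19275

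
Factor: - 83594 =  - 2^1*7^2*853^1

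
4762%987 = 814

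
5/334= 5/334 =0.01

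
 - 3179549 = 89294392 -92473941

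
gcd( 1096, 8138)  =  2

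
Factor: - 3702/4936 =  - 2^(-2)* 3^1= -3/4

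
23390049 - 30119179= - 6729130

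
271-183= 88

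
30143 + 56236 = 86379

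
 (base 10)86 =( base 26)38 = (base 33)2K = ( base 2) 1010110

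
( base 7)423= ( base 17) c9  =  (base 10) 213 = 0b11010101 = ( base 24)8l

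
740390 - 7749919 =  - 7009529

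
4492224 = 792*5672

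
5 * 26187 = 130935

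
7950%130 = 20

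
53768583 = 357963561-304194978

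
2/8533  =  2/8533 = 0.00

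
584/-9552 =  - 73/1194 = - 0.06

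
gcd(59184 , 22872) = 24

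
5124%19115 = 5124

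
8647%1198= 261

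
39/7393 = 39/7393= 0.01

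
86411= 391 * 221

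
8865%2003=853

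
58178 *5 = 290890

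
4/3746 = 2/1873 = 0.00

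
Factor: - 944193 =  - 3^1*491^1*641^1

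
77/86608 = 77/86608 = 0.00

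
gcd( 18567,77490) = 9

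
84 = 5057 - 4973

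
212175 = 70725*3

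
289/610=289/610 = 0.47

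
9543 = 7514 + 2029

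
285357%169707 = 115650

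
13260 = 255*52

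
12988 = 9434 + 3554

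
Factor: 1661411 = 37^1*83^1 *541^1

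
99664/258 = 49832/129 = 386.29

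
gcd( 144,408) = 24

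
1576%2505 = 1576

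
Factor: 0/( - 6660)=0^1  =  0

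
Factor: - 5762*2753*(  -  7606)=2^2*43^1*67^1*2753^1*3803^1 = 120652350316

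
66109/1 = 66109 =66109.00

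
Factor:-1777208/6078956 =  - 2^1*13^( - 1 )*116903^( - 1 )* 222151^1 =- 444302/1519739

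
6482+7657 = 14139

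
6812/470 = 3406/235 = 14.49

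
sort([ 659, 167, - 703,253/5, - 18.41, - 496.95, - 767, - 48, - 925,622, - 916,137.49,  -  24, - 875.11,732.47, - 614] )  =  [ - 925, - 916, - 875.11, - 767,-703,  -  614, - 496.95, - 48,-24,-18.41,  253/5,137.49,167,622,659, 732.47]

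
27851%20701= 7150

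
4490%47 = 25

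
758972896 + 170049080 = 929021976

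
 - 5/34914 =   -  1 +34909/34914 = - 0.00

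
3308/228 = 14  +  29/57 = 14.51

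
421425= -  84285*( - 5)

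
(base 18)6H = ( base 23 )5a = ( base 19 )6B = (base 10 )125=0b1111101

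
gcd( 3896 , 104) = 8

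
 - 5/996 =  - 5/996 = -0.01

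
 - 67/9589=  - 1 + 9522/9589 = - 0.01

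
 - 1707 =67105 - 68812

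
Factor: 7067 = 37^1 * 191^1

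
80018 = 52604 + 27414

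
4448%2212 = 24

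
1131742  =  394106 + 737636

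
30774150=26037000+4737150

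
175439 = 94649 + 80790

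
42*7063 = 296646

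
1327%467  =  393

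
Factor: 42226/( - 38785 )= - 2^1*5^( - 1 )*43^1*491^1*7757^( - 1) 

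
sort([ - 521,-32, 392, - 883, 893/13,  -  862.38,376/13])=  [ - 883, - 862.38,  -  521,-32, 376/13, 893/13,392] 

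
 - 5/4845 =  - 1 + 968/969 = - 0.00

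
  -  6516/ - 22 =296 + 2/11= 296.18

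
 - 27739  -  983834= - 1011573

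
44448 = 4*11112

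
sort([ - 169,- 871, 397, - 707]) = [ - 871, - 707, - 169,397]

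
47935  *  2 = 95870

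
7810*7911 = 61784910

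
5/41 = 5/41 = 0.12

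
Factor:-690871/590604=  - 2^( - 2)*3^( - 1 )*7^(- 1)*79^( - 1 ) * 89^( - 1)*690871^1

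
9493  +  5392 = 14885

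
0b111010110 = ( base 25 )ik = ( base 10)470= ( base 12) 332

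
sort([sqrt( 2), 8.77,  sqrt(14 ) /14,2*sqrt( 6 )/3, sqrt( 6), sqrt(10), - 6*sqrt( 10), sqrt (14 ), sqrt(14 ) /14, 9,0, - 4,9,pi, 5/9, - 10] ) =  [ - 6*sqrt(10), - 10, - 4 , 0, sqrt(14) /14,sqrt(14)/14, 5/9,sqrt( 2 ), 2*sqrt( 6)/3, sqrt( 6 ), pi,sqrt ( 10 ), sqrt(14),8.77, 9,9 ]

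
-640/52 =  - 13 + 9/13 = - 12.31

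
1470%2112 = 1470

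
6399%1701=1296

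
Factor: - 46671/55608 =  - 47/56  =  - 2^( - 3)*7^( - 1 )*47^1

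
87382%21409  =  1746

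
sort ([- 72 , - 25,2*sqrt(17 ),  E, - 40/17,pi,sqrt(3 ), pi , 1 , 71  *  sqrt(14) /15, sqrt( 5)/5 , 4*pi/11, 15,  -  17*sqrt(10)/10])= [ - 72, - 25,-17*sqrt(10 )/10,-40/17, sqrt(5 )/5, 1,4*pi/11,sqrt(3),E, pi,pi,2*sqrt(17), 15, 71 *sqrt( 14 ) /15 ]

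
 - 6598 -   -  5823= - 775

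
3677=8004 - 4327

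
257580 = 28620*9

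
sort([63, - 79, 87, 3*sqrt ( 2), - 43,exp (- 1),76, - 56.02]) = [ - 79, - 56.02, - 43, exp ( - 1),3*sqrt( 2),  63,76, 87] 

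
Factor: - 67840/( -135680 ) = 1/2 = 2^(- 1 ) 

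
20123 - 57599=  - 37476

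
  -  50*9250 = -462500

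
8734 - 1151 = 7583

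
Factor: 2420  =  2^2 * 5^1*11^2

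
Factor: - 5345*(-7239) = 3^1*5^1*19^1*127^1 * 1069^1 = 38692455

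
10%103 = 10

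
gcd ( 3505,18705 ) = 5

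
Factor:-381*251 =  - 3^1*127^1*251^1  =  -95631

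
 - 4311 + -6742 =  -11053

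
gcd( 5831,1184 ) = 1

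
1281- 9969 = - 8688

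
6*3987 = 23922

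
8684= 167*52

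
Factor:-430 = -2^1*5^1*43^1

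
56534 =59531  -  2997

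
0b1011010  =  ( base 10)90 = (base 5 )330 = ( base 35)2k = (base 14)66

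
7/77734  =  7/77734 = 0.00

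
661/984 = 661/984 = 0.67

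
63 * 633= 39879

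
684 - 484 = 200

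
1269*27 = 34263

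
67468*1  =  67468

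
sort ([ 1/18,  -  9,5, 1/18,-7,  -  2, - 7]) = [ - 9, - 7, - 7, - 2,1/18, 1/18  ,  5] 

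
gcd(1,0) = 1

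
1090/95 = 218/19 =11.47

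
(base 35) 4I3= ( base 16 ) 159d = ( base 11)4180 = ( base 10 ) 5533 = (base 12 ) 3251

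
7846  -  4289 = 3557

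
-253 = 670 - 923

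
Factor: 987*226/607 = 223062/607 = 2^1 * 3^1*7^1*47^1*113^1 * 607^( - 1)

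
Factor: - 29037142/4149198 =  - 14518571/2074599 = -3^(-3 )*31^1*103^1 * 4547^1*76837^(  -  1)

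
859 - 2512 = -1653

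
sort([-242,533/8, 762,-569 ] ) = [ - 569,-242,533/8,762]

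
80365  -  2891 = 77474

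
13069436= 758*17242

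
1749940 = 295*5932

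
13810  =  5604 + 8206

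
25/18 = 1+7/18 = 1.39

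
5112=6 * 852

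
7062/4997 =7062/4997 = 1.41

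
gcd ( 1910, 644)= 2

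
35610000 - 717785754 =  - 682175754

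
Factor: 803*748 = 2^2*11^2*17^1*73^1= 600644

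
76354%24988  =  1390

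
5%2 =1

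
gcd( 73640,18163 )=1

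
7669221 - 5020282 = 2648939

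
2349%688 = 285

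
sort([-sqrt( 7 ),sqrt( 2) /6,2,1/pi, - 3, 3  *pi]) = [ - 3, - sqrt( 7),sqrt( 2 ) /6,1/pi,2 , 3*pi ] 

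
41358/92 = 449 + 25/46 = 449.54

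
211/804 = 211/804= 0.26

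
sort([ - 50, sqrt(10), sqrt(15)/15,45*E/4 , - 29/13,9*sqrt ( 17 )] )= [ - 50 , - 29/13, sqrt(15)/15, sqrt(10 ),45*E/4,9*sqrt( 17) ] 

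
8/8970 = 4/4485 = 0.00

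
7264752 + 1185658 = 8450410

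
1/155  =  1/155 = 0.01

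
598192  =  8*74774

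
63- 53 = 10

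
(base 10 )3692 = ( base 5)104232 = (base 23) 6mc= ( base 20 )94C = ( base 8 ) 7154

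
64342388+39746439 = 104088827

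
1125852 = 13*86604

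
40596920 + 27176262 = 67773182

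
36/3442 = 18/1721 = 0.01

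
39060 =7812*5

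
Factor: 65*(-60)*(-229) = 893100 = 2^2*3^1*5^2*13^1 *229^1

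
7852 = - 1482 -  - 9334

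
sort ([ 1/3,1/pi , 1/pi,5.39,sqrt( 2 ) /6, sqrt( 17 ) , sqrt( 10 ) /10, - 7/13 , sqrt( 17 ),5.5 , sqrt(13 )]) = [ - 7/13,sqrt (2)/6 , sqrt( 10) /10, 1/pi,1/pi,  1/3 , sqrt(13),sqrt(17 ), sqrt( 17), 5.39,5.5]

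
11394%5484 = 426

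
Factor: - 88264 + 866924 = 2^2*5^1*38933^1  =  778660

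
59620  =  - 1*( - 59620 )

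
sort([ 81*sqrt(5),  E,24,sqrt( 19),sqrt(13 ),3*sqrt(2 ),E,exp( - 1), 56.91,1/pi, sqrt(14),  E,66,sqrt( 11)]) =[ 1/pi,exp( - 1),E,E,E,sqrt( 11),sqrt( 13),sqrt(14),3*sqrt(2),sqrt ( 19 ),24, 56.91,  66 , 81*sqrt(5)]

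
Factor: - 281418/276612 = - 2^( - 1) * 7^( - 1)*17^1*31^1*37^ ( - 1 ) =- 527/518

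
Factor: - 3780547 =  - 181^1  *20887^1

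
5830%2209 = 1412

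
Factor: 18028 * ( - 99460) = -2^4*5^1 *4507^1 * 4973^1 =- 1793064880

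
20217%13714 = 6503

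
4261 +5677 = 9938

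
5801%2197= 1407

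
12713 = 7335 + 5378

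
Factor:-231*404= - 2^2*3^1 * 7^1*11^1*101^1=   - 93324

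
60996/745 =60996/745  =  81.87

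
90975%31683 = 27609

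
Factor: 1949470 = 2^1*5^1*383^1*509^1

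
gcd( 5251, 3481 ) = 59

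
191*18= 3438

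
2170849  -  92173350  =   - 90002501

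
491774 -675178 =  -183404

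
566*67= 37922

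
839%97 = 63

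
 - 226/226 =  - 1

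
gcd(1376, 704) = 32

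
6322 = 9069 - 2747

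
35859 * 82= 2940438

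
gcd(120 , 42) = 6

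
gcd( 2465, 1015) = 145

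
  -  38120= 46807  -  84927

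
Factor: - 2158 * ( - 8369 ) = 2^1*13^1*83^1 * 8369^1 = 18060302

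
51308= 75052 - 23744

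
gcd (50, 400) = 50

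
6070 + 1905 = 7975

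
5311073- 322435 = 4988638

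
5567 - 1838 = 3729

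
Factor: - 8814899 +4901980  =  -3912919^1 = - 3912919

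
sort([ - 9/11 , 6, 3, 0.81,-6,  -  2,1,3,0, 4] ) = [ - 6, - 2, - 9/11,  0,  0.81, 1,3,3 , 4 , 6 ] 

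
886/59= 15 + 1/59 = 15.02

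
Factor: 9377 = 9377^1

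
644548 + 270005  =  914553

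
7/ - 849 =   -  7/849 = -0.01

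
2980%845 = 445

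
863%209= 27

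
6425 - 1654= 4771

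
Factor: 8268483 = 3^1 * 2756161^1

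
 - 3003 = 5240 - 8243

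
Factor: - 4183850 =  - 2^1*5^2*11^1*7607^1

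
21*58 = 1218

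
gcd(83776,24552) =88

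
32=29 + 3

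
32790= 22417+10373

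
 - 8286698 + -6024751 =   -  14311449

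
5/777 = 5/777=0.01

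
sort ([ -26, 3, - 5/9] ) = [- 26, -5/9, 3]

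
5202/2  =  2601 = 2601.00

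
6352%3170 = 12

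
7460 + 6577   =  14037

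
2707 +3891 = 6598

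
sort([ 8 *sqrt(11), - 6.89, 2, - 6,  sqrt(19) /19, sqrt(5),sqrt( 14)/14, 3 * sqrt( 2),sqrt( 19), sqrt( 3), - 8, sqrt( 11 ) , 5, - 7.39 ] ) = [ - 8, - 7.39, - 6.89, - 6,sqrt( 19) /19,  sqrt(14 ) /14,sqrt( 3), 2, sqrt ( 5), sqrt( 11),  3 * sqrt( 2), sqrt(19),5, 8*sqrt( 11 )]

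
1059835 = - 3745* (-283) 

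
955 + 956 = 1911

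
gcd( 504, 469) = 7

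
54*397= 21438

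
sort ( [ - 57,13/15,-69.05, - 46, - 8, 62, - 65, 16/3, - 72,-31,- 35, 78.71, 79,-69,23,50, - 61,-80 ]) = [ - 80, - 72,-69.05,-69, -65, -61, - 57, - 46, - 35, - 31, - 8 , 13/15, 16/3, 23,50, 62, 78.71, 79]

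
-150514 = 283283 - 433797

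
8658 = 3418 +5240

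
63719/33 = 63719/33 = 1930.88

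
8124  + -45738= - 37614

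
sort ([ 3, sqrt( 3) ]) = [sqrt(3),3] 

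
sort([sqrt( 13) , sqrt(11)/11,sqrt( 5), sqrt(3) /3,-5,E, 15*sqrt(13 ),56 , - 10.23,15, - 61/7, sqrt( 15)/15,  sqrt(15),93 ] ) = [  -  10.23, - 61/7,  -  5,sqrt( 15) /15,sqrt( 11 ) /11, sqrt(3) /3,  sqrt( 5), E,sqrt(13),sqrt(15 ),15, 15*sqrt(13),56,93]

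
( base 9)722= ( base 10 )587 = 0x24B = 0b1001001011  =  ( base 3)210202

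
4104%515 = 499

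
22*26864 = 591008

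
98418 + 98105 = 196523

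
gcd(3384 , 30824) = 8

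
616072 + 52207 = 668279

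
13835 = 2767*5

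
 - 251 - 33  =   - 284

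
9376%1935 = 1636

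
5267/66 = 5267/66 = 79.80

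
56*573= 32088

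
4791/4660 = 1 + 131/4660 = 1.03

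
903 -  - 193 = 1096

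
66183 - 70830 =- 4647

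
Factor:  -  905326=  -  2^1*23^1*19681^1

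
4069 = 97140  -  93071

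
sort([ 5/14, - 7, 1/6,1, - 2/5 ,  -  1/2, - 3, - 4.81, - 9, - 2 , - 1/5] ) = [ - 9,- 7, - 4.81 , - 3, - 2, - 1/2, - 2/5, - 1/5,1/6, 5/14, 1] 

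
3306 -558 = 2748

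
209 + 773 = 982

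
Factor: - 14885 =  - 5^1*13^1*229^1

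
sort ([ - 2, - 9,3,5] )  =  [ - 9,-2,3,5] 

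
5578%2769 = 40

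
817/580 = 1 + 237/580=1.41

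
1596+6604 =8200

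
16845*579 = 9753255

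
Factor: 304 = 2^4*19^1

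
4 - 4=0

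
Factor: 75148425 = 3^3*5^2 * 11^1* 29^1*349^1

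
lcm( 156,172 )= 6708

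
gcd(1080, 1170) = 90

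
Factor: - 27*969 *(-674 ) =2^1 * 3^4*17^1  *  19^1*337^1 = 17633862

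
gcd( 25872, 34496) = 8624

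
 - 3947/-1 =3947 + 0/1 = 3947.00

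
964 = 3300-2336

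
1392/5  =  278 + 2/5 = 278.40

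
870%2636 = 870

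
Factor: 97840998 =2^1*3^2 * 59^1*181^1 * 509^1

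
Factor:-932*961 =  - 895652 = - 2^2*31^2*233^1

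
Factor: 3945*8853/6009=11641695/2003 = 3^1*5^1*13^1*227^1*263^1 * 2003^( - 1 )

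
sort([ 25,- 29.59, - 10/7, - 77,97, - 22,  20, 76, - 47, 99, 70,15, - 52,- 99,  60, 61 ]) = [ -99, - 77 ,  -  52, - 47, - 29.59,- 22,  -  10/7, 15, 20,  25, 60,61 , 70, 76,  97,99 ]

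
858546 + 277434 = 1135980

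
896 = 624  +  272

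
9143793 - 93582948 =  - 84439155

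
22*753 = 16566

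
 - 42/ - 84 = 1/2= 0.50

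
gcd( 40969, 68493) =1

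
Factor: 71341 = 71341^1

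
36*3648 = 131328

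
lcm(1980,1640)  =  162360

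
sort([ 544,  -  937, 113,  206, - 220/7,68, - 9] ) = [ - 937,-220/7,-9, 68,113,206, 544]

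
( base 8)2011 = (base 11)85A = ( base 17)39D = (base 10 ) 1033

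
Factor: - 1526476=  -  2^2*7^1*54517^1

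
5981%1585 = 1226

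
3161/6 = 3161/6 = 526.83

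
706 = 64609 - 63903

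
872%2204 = 872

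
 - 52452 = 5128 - 57580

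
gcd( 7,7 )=7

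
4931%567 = 395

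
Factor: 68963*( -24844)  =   - 2^2*6211^1*68963^1 = - 1713316772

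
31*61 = 1891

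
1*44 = 44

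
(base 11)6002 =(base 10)7988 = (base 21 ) i28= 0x1f34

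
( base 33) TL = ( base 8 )1722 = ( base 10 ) 978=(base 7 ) 2565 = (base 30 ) 12I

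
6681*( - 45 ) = -300645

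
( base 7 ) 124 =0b1000011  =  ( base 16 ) 43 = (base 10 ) 67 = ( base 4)1003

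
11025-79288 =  - 68263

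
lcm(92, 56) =1288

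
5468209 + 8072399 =13540608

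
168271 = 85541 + 82730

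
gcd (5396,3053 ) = 71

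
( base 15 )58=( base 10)83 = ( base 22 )3h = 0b1010011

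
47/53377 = 47/53377= 0.00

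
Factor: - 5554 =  - 2^1*2777^1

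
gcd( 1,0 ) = 1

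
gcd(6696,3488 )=8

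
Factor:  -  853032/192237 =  - 284344/64079 = - 2^3*139^( - 1)*461^( - 1 ) *35543^1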